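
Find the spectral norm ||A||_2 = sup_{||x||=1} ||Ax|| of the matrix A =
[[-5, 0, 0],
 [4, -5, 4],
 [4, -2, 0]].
||A||_2 ≈ 9.1166 (= sqrt(largest eigenvalue of A^T A))

||A||_2 = sigma_max(A) = sqrt(lambda_max(A^T A)). Form the symmetric matrix M = A^T A =
[[57, -28, 16],
 [-28, 29, -20],
 [16, -20, 16]].
Its characteristic polynomial (trace, sum of principal 2x2 minors, determinant of M give the coefficients) is
  p(λ) = det(λ I - M) = λ^3 - 102λ^2 + 1589λ - 1600.
No integer candidate from the rational root theorem (±divisors of 1600) is a root, so the roots are irrational. The cubic discriminant is Δ = 8027875408 > 0, so there are three distinct real roots. p(1) = -112 and p(2) = 1178 have opposite signs, so a root lies in (1, 2); Newton's method refines it to λ ≈ 1.0812. p(17) = 848 and p(18) = -214 have opposite signs, so a root lies in (17, 18); Newton's method refines it to λ ≈ 17.8057. p(83) = -604 and p(84) = 4868 have opposite signs, so a root lies in (83, 84); Newton's method refines it to λ ≈ 83.1131. Check (Vieta): the three roots sum to 102, matching tr M = 102.
So the eigenvalues of A^T A are ≈ 1.0812, 17.8057, 83.1131 (all ≥ 0, as they must be for A^T A). The largest is λ_max ≈ 83.1131, hence ||A||_2 = sqrt(λ_max) ≈ 9.1166.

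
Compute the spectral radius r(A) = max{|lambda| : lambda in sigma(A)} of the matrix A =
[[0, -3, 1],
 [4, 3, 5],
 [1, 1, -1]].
r(A) ≈ 3.466

The eigenvalues of A are the roots of its characteristic polynomial. With M = A (coefficients from the trace, the sum of principal 2x2 minors, and det A):
  p(λ) = det(λ I - M) = λ^3 - 2λ^2 + 3λ + 26.
No integer candidate from the rational root theorem (±divisors of 26) is a root, so the roots are irrational. The cubic discriminant is Δ = -20300 < 0, so there is one real root and a complex-conjugate pair. p(-3) = -28 and p(-2) = 4 have opposite signs, so a root lies in (-3, -2); Newton's method refines it to λ ≈ -2.1643. Dividing out (λ - (-2.1643)) leaves approximately λ^2 - 4.1643λ + 12.013. For λ^2 - 4.1643λ + 12.013 the discriminant is -30.7103. It is negative, so the remaining roots are the complex-conjugate pair λ ≈ 2.0822 ± 2.7708i. Their product equals the constant term, so |λ|^2 ≈ 12.013 and |λ| ≈ 3.466.
Thus the eigenvalues (to 4 decimals) are -2.1643 (modulus 2.1643); 2.0822 ± 2.7708i (modulus 3.466). The spectral radius is the largest modulus: r(A) ≈ 3.466. (Cross-check: r(A) ≤ ||A||_2 ≈ 7.1075; equality holds whenever A is normal, though it can also hold for some non-normal A.)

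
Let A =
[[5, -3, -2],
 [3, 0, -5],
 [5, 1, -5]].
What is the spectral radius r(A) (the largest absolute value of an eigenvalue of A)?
r(A) ≈ 3.7504

The eigenvalues of A are the roots of its characteristic polynomial. With M = A (coefficients from the trace, the sum of principal 2x2 minors, and det A):
  p(λ) = det(λ I - M) = λ^3 - λ - 49.
No integer candidate from the rational root theorem (±divisors of 49) is a root, so the roots are irrational. The cubic discriminant is Δ = -64823 < 0, so there is one real root and a complex-conjugate pair. p(3) = -25 and p(4) = 11 have opposite signs, so a root lies in (3, 4); Newton's method refines it to λ ≈ 3.7504. Dividing out (λ - (3.7504)) leaves approximately λ^2 + 3.7504λ + 13.0653. For λ^2 + 3.7504λ + 13.0653 the discriminant is -38.196. It is negative, so the remaining roots are the complex-conjugate pair λ ≈ -1.8752 ± 3.0901i. Their product equals the constant term, so |λ|^2 ≈ 13.0653 and |λ| ≈ 3.6146.
Thus the eigenvalues (to 4 decimals) are 3.7504 (modulus 3.7504); -1.8752 ± 3.0901i (modulus 3.6146). The spectral radius is the largest modulus: r(A) ≈ 3.7504. (Cross-check: r(A) ≤ ||A||_2 ≈ 10.3544; equality holds whenever A is normal, though it can also hold for some non-normal A.)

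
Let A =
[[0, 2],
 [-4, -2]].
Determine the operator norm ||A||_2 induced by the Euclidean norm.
||A||_2 = sqrt((24 + sqrt(320))/2) ≈ 4.5765 (= sqrt(largest eigenvalue of A^T A))

||A||_2 = sigma_max(A) = sqrt(lambda_max(A^T A)). Form the symmetric matrix M = A^T A =
[[16, 8],
 [8, 8]].
Its characteristic polynomial (trace, determinant of M give the coefficients) is
  p(λ) = det(λ I - M) = λ^2 - 24λ + 64.
For λ^2 - 24λ + 64 the discriminant is 320. It is nonnegative but not a perfect square, so the roots are real and irrational: λ = (24 ± sqrt(320))/2 ≈ 20.9443, 3.0557.
So the eigenvalues of A^T A are ≈ 3.0557, 20.9443 (all ≥ 0, as they must be for A^T A). The largest is λ_max = (24 + sqrt(320))/2 ≈ 20.9443, hence ||A||_2 = sqrt(λ_max) = sqrt((24 + sqrt(320))/2) ≈ 4.5765.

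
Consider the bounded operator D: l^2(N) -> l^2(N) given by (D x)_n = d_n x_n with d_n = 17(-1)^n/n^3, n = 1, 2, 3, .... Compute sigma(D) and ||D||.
sigma(D) = {17(-1)^n/n^3 : n ≥ 1} ∪ {0}; ||D|| = 17

A bounded diagonal operator on l^2 with diagonal entries d_n has spectrum equal to the closure of {d_n : n ≥ 1}: every d_n is an eigenvalue (with eigenvector e_n), so {d_n} ⊂ sigma(D); the spectrum is closed, so its closure is too; and for lambda not in the closure, (D - lambda I) has bounded inverse (the diagonal entries 1/(d_n - lambda) are bounded). For our sequence d_n = 17(-1)^n/n^3, n = 1, 2, 3, ...:
  - {d_n} = {17(-1)^n/n^3 : n ≥ 1}; the only limit point is 0
  - closure = {17(-1)^n/n^3 : n ≥ 1} ∪ {0}
For the norm: a diagonal operator has ||D|| = sup_n |d_n|. Here |d_n| = 17/n^3 is decreasing, so sup_n |d_n| = |d_1| = 17. So ||D|| = 17.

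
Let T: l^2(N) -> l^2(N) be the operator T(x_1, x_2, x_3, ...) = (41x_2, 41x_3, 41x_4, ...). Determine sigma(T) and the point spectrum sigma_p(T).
sigma(T) = closed disk {z in C : |z| ≤ 41}; sigma_p(T) = open disk {z in C : |z| < 41}

Note T = 41·V where V is the unit left shift (V x)_k = x_{k+1}; so sigma(T) = 41·sigma(V) and ||T|| = 41||V||. ||T x||^2 = 1681sum_{k≥2} |x_k|^2 ≤ 1681||x||^2, with equality on {x : x_1 = 0}, so ||T|| = 41. For any lambda with |lambda| < 41, set r = lambda/41 (|r| < 1); the vector x = (1, r, r^2, ...) is in l^2 and satisfies T x = 41(r, r^2, ...) = lambda x, so lambda is an eigenvalue. On the boundary |lambda| = 41 the geometric series diverges, so no l^2 eigenvector exists, but these lambda lie in the approximate point spectrum. Hence sigma(T) is the closed disk of radius 41 and sigma_p(T) is the open disk.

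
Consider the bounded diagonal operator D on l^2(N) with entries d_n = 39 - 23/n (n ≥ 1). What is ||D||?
||D|| = 39

For a diagonal operator on l^2 with entries d_n, ||D|| = sup_n |d_n|. Here d_1 = 16, d_2 = 55/2, ..., and d_n = 39 - 23/n increases monotonically toward 39. All terms lie in [16, 39), so |d_n| = d_n and the supremum is the limit 39, which is not attained by any individual d_n. Hence ||D|| = 39.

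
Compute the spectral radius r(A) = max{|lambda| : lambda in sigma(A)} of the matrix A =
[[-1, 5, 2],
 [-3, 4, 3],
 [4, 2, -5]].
r(A) ≈ 5.954

The eigenvalues of A are the roots of its characteristic polynomial. With M = A (coefficients from the trace, the sum of principal 2x2 minors, and det A):
  p(λ) = det(λ I - M) = λ^3 + 2λ^2 - 18λ + 33.
No integer candidate from the rational root theorem (±divisors of 33) is a root, so the roots are irrational. The cubic discriminant is Δ = -27219 < 0, so there is one real root and a complex-conjugate pair. p(-6) = -3 and p(-5) = 48 have opposite signs, so a root lies in (-6, -5); Newton's method refines it to λ ≈ -5.954. Dividing out (λ - (-5.954)) leaves approximately λ^2 - 3.954λ + 5.5425. For λ^2 - 3.954λ + 5.5425 the discriminant is -6.5354. It is negative, so the remaining roots are the complex-conjugate pair λ ≈ 1.977 ± 1.2782i. Their product equals the constant term, so |λ|^2 ≈ 5.5425 and |λ| ≈ 2.3542.
Thus the eigenvalues (to 4 decimals) are -5.954 (modulus 5.954); 1.977 ± 1.2782i (modulus 2.3542). The spectral radius is the largest modulus: r(A) ≈ 5.954. (Cross-check: r(A) ≤ ||A||_2 ≈ 8.4805; equality holds whenever A is normal, though it can also hold for some non-normal A.)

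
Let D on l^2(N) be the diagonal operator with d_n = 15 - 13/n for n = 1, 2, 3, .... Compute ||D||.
||D|| = 15

For a diagonal operator on l^2 with entries d_n, ||D|| = sup_n |d_n|. Here d_1 = 2, d_2 = 17/2, ..., and d_n = 15 - 13/n increases monotonically toward 15. All terms lie in [2, 15), so |d_n| = d_n and the supremum is the limit 15, which is not attained by any individual d_n. Hence ||D|| = 15.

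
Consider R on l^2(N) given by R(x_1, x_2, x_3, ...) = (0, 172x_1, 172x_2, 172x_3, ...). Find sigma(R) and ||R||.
sigma(R) = closed disk {z in C : |z| ≤ 172}; ||R|| = 172

Note R = 172·U where U is the unit right shift (U x)_k = x_{k-1} (with x_0 := 0); so ||R|| = 172||U|| and sigma(R) = 172·sigma(U). ||R x||^2 = sum_{k≥1} |172x_k|^2 = 29584||x||^2, so ||R|| = 172 and sigma(R) ⊂ {|z| ≤ 172}. For any |lambda| < 172, the equation (R - lambda I) x = 0 forces x_1 = 0, then 172x_k = lambda x_{k+1} ⇒ x = 0, so R has no eigenvalues. But (R - lambda I) is not surjective for |lambda| < 172: solving (R - lambda I) x = e_1 would require x_n proportional to (lambda/172)^(-n), which is not in l^2. So every |lambda| < 172 lies in the residual spectrum. The boundary |lambda| = 172 is in the approximate point spectrum (the spectrum is closed). Hence sigma(R) is the closed disk of radius 172.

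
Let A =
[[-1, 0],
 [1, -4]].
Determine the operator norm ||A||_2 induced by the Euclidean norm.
||A||_2 = sqrt((18 + sqrt(260))/2) ≈ 4.1306 (= sqrt(largest eigenvalue of A^T A))

||A||_2 = sigma_max(A) = sqrt(lambda_max(A^T A)). Form the symmetric matrix M = A^T A =
[[2, -4],
 [-4, 16]].
Its characteristic polynomial (trace, determinant of M give the coefficients) is
  p(λ) = det(λ I - M) = λ^2 - 18λ + 16.
For λ^2 - 18λ + 16 the discriminant is 260. It is nonnegative but not a perfect square, so the roots are real and irrational: λ = (18 ± sqrt(260))/2 ≈ 17.0623, 0.9377.
So the eigenvalues of A^T A are ≈ 0.9377, 17.0623 (all ≥ 0, as they must be for A^T A). The largest is λ_max = (18 + sqrt(260))/2 ≈ 17.0623, hence ||A||_2 = sqrt(λ_max) = sqrt((18 + sqrt(260))/2) ≈ 4.1306.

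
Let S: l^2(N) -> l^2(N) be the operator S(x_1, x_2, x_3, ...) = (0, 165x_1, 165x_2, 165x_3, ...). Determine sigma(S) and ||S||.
sigma(S) = closed disk {z in C : |z| ≤ 165}; ||S|| = 165

Note S = 165·U where U is the unit right shift (U x)_k = x_{k-1} (with x_0 := 0); so ||S|| = 165||U|| and sigma(S) = 165·sigma(U). ||S x||^2 = sum_{k≥1} |165x_k|^2 = 27225||x||^2, so ||S|| = 165 and sigma(S) ⊂ {|z| ≤ 165}. For any |lambda| < 165, the equation (S - lambda I) x = 0 forces x_1 = 0, then 165x_k = lambda x_{k+1} ⇒ x = 0, so S has no eigenvalues. But (S - lambda I) is not surjective for |lambda| < 165: solving (S - lambda I) x = e_1 would require x_n proportional to (lambda/165)^(-n), which is not in l^2. So every |lambda| < 165 lies in the residual spectrum. The boundary |lambda| = 165 is in the approximate point spectrum (the spectrum is closed). Hence sigma(S) is the closed disk of radius 165.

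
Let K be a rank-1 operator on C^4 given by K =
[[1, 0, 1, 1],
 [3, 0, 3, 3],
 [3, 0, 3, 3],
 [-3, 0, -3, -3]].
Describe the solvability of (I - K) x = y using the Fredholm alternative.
(I - K) is singular (det(I - K) = 0, i.e. 1 ∈ sigma(K)). (I - K) x = y is solvable iff y ⊥ ker((I - K)^*) = span{(1, 0, 1, 1)}, i.e. iff y_1 + y_3 + y_4 = 0. When solvable, the solutions are x = y + c·(1, 3, 3, -3), c arbitrary (ker(I - K) = span{(1, 3, 3, -3)}, dimension 1).

K has rank 1, so it is an outer product K = u v^T: every row of K is a multiple of one row vector. Reading off the entries, u = (1, 3, 3, -3) and v = (1, 0, 1, 1) (row i of K equals u_i·v^T). A rank-one matrix u v^T satisfies K u = u (v·u) and kills the (3)-dimensional subspace v^⊥, so its characteristic polynomial is lambda^3 (lambda - v·u) with v·u = tr K = 1. Hence the eigenvalues of I - K are 1 (multiplicity 3) and 1 - (1) = 0, so det(I - K) = 0. (Direct check: I - K =
[[0, 0, -1, -1],
 [-3, 1, -3, -3],
 [-3, 0, -2, -3],
 [3, 0, 3, 4]]
has determinant 0.) So 1 is an eigenvalue of K and (I - K) is not invertible. The finite-dimensional Fredholm alternative says: either (I - K) is invertible, or ker(I - K) ≠ {0} and then range(I - K) = ker((I - K)^*)^⊥, with dim ker(I - K) = dim ker((I - K)^*). We are in the second case, so we need both kernels. Kernel of I - K: (I - K) u = u - u (v·u) = u - u = 0, so ker(I - K) = span{u} = span{(1, 3, 3, -3)} (it is exactly 1-dimensional because rank(I - K) = 3). Kernel of the adjoint: K is real, so (I - K)^* = I - K^T = I - v u^T, and (I - v u^T) v = v - v (u·v) = 0; hence ker((I - K)^*) = span{v} = span{(1, 0, 1, 1)}. Therefore (I - K) x = y is solvable iff <y, v> = 0, i.e. iff y_1 + y_3 + y_4 = 0. When this holds, K y = u (v·y) = 0, so (I - K) y = y and x = y is a particular solution; the full solution set is the line x = y + c·u = y + c·(1, 3, 3, -3), c ∈ C.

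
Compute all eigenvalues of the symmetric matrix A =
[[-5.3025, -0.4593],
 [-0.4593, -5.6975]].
sigma(A) ≈ {-6, -5}

A is real symmetric, so its spectrum consists of real eigenvalues. Expanding the characteristic polynomial of the displayed matrix gives
  det(λ I - A) = p(λ) = λ^2 + (11)λ + (30).
Solving p(λ) = 0 yields eigenvalues ≈ -6, -5. (A is shown rounded to 4 decimals, so these recover the underlying integer eigenvalues to within that precision.)
Verification: the trace of A = -11 equals the sum of eigenvalues -11, and det(A) ≈ 30.0000 matches the eigenvalue product 30.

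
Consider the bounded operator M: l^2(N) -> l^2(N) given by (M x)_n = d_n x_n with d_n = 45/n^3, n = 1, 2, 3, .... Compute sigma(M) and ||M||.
sigma(M) = {45/n^3 : n ≥ 1} ∪ {0}; ||M|| = 45

A bounded diagonal operator on l^2 with diagonal entries d_n has spectrum equal to the closure of {d_n : n ≥ 1}: every d_n is an eigenvalue (with eigenvector e_n), so {d_n} ⊂ sigma(M); the spectrum is closed, so its closure is too; and for lambda not in the closure, (M - lambda I) has bounded inverse (the diagonal entries 1/(d_n - lambda) are bounded). For our sequence d_n = 45/n^3, n = 1, 2, 3, ...:
  - {d_n} = {45/n^3 : n ≥ 1}; the only limit point is 0
  - closure = {45/n^3 : n ≥ 1} ∪ {0}
For the norm: a diagonal operator has ||M|| = sup_n |d_n|. Here d_n = 45/n^3 is positive and decreasing, so sup_n |d_n| = d_1 = 45. So ||M|| = 45.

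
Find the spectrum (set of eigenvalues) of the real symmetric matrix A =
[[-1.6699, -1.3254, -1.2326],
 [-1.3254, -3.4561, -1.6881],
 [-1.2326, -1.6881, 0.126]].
sigma(A) ≈ {-5, -1, 1}

A is real symmetric, so its spectrum consists of real eigenvalues. Expanding the characteristic polynomial of the displayed matrix gives
  det(λ I - A) = p(λ) = λ^3 + (5)λ^2 + (-1)λ + (-5).
Solving p(λ) = 0 yields eigenvalues ≈ -5, -1, 1. (A is shown rounded to 4 decimals, so these recover the underlying integer eigenvalues to within that precision.)
Verification: the trace of A = -5 equals the sum of eigenvalues -5, and det(A) ≈ 4.9997 matches the eigenvalue product 5.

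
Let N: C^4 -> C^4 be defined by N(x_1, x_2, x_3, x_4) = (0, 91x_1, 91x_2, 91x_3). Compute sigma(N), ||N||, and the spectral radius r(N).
sigma(N) = {0}; ||N|| = 91; r(N) = 0. (N is nilpotent with N^4 = 0.)

On C^4, N is a strictly lower-triangular matrix with 91 on the subdiagonal and zeros elsewhere, so its characteristic polynomial is lambda^4 and every eigenvalue is 0: sigma(N) = {0}. For the operator norm, N e_i = 91e_{i+1} for i = 1, ..., 3 and N e_4 = 0, so the singular values of N are 91 (with multiplicity 3) and 0; hence ||N|| = 91. The spectral radius r(N) = max|lambda| = 0. Note ||N|| > r(N) — characteristic of non-normal nilpotent operators. Indeed N^4 = 0.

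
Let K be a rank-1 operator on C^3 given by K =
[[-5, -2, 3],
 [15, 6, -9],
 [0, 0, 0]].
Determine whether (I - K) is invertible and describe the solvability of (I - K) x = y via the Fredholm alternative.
(I - K) is singular (det(I - K) = 0, i.e. 1 ∈ sigma(K)). (I - K) x = y is solvable iff y ⊥ ker((I - K)^*) = span{(-5, -2, 3)}, i.e. iff -5y_1 - 2y_2 + 3y_3 = 0. When solvable, the solutions are x = y + c·(1, -3, 0), c arbitrary (ker(I - K) = span{(1, -3, 0)}, dimension 1).

K has rank 1, so it is an outer product K = u v^T: every row of K is a multiple of one row vector. Reading off the entries, u = (1, -3, 0) and v = (-5, -2, 3) (row i of K equals u_i·v^T). A rank-one matrix u v^T satisfies K u = u (v·u) and kills the (2)-dimensional subspace v^⊥, so its characteristic polynomial is lambda^2 (lambda - v·u) with v·u = tr K = 1. Hence the eigenvalues of I - K are 1 (multiplicity 2) and 1 - (1) = 0, so det(I - K) = 0. (Direct check: I - K =
[[6, 2, -3],
 [-15, -5, 9],
 [0, 0, 1]]
has determinant 0.) So 1 is an eigenvalue of K and (I - K) is not invertible. The finite-dimensional Fredholm alternative says: either (I - K) is invertible, or ker(I - K) ≠ {0} and then range(I - K) = ker((I - K)^*)^⊥, with dim ker(I - K) = dim ker((I - K)^*). We are in the second case, so we need both kernels. Kernel of I - K: (I - K) u = u - u (v·u) = u - u = 0, so ker(I - K) = span{u} = span{(1, -3, 0)} (it is exactly 1-dimensional because rank(I - K) = 2). Kernel of the adjoint: K is real, so (I - K)^* = I - K^T = I - v u^T, and (I - v u^T) v = v - v (u·v) = 0; hence ker((I - K)^*) = span{v} = span{(-5, -2, 3)}. Therefore (I - K) x = y is solvable iff <y, v> = 0, i.e. iff -5y_1 - 2y_2 + 3y_3 = 0. When this holds, K y = u (v·y) = 0, so (I - K) y = y and x = y is a particular solution; the full solution set is the line x = y + c·u = y + c·(1, -3, 0), c ∈ C.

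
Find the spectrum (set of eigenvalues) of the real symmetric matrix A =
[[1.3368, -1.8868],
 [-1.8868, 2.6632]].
sigma(A) ≈ {0, 4}

A is real symmetric, so its spectrum consists of real eigenvalues. Expanding the characteristic polynomial of the displayed matrix gives
  det(λ I - A) = p(λ) = λ^2 + (-4)λ + (0).
Solving p(λ) = 0 yields eigenvalues ≈ 0, 4. (A is shown rounded to 4 decimals, so these recover the underlying integer eigenvalues to within that precision.)
Verification: the trace of A = 4 equals the sum of eigenvalues 4, and det(A) ≈ 0.0002 matches the eigenvalue product 0.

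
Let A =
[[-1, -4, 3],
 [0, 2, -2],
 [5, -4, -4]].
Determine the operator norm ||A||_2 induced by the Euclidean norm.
||A||_2 ≈ 7.5523 (= sqrt(largest eigenvalue of A^T A))

||A||_2 = sigma_max(A) = sqrt(lambda_max(A^T A)). Form the symmetric matrix M = A^T A =
[[26, -16, -23],
 [-16, 36, 0],
 [-23, 0, 29]].
Its characteristic polynomial (trace, sum of principal 2x2 minors, determinant of M give the coefficients) is
  p(λ) = det(λ I - M) = λ^3 - 91λ^2 + 1949λ - 676.
No integer candidate from the rational root theorem (±divisors of 676) is a root, so the roots are irrational. The cubic discriminant is Δ = 1950431461 > 0, so there are three distinct real roots. p(0) = -676 and p(1) = 1183 have opposite signs, so a root lies in (0, 1); Newton's method refines it to λ ≈ 0.3526. p(33) = 479 and p(34) = -302 have opposite signs, so a root lies in (33, 34); Newton's method refines it to λ ≈ 33.6104. p(57) = -49 and p(58) = 1354 have opposite signs, so a root lies in (57, 58); Newton's method refines it to λ ≈ 57.037. Check (Vieta): the three roots sum to 91, matching tr M = 91.
So the eigenvalues of A^T A are ≈ 0.3526, 33.6104, 57.037 (all ≥ 0, as they must be for A^T A). The largest is λ_max ≈ 57.037, hence ||A||_2 = sqrt(λ_max) ≈ 7.5523.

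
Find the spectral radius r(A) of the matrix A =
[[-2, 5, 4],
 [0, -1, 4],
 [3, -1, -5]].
r(A) ≈ 5.2992

The eigenvalues of A are the roots of its characteristic polynomial. With M = A (coefficients from the trace, the sum of principal 2x2 minors, and det A):
  p(λ) = det(λ I - M) = λ^3 + 8λ^2 + 9λ - 54.
No integer candidate from the rational root theorem (±divisors of 54) is a root, so the roots are irrational. The cubic discriminant is Δ = -35856 < 0, so there is one real root and a complex-conjugate pair. p(1) = -36 and p(2) = 4 have opposite signs, so a root lies in (1, 2); Newton's method refines it to λ ≈ 1.923. Dividing out (λ - (1.923)) leaves approximately λ^2 + 9.923λ + 28.0816. For λ^2 + 9.923λ + 28.0816 the discriminant is -13.8609. It is negative, so the remaining roots are the complex-conjugate pair λ ≈ -4.9615 ± 1.8615i. Their product equals the constant term, so |λ|^2 ≈ 28.0816 and |λ| ≈ 5.2992.
Thus the eigenvalues (to 4 decimals) are 1.923 (modulus 1.923); -4.9615 ± 1.8615i (modulus 5.2992). The spectral radius is the largest modulus: r(A) ≈ 5.2992. (Cross-check: r(A) ≤ ||A||_2 ≈ 8.8576; equality holds whenever A is normal, though it can also hold for some non-normal A.)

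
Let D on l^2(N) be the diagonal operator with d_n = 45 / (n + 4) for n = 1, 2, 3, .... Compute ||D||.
||D|| = 9 (attained at n = 1)

For D diagonal, ||D|| = sup_n |d_n| = sup_n 45/(n + 4). This is positive and strictly decreasing in n, so the supremum is attained at n = 1: d_1 = 45/(1 + 4) = 9. Hence ||D|| = 9.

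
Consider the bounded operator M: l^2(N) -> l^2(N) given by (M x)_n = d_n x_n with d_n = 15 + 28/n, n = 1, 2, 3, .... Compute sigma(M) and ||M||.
sigma(M) = {15 + 28/n : n ≥ 1} ∪ {15}; ||M|| = 43

A bounded diagonal operator on l^2 with diagonal entries d_n has spectrum equal to the closure of {d_n : n ≥ 1}: every d_n is an eigenvalue (with eigenvector e_n), so {d_n} ⊂ sigma(M); the spectrum is closed, so its closure is too; and for lambda not in the closure, (M - lambda I) has bounded inverse (the diagonal entries 1/(d_n - lambda) are bounded). For our sequence d_n = 15 + 28/n, n = 1, 2, 3, ...:
  - {d_n} = {15 + 28/n : n ≥ 1}; the only limit point is 15
  - closure = {15 + 28/n : n ≥ 1} ∪ {15}
For the norm: a diagonal operator has ||M|| = sup_n |d_n|. Here d_n = 15 + 28/n is positive and decreasing, so sup_n |d_n| = d_1 = 15 + 28 = 43. So ||M|| = 43.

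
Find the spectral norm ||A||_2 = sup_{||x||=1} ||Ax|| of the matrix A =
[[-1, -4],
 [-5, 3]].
||A||_2 = sqrt((51 + sqrt(485))/2) ≈ 6.0425 (= sqrt(largest eigenvalue of A^T A))

||A||_2 = sigma_max(A) = sqrt(lambda_max(A^T A)). Form the symmetric matrix M = A^T A =
[[26, -11],
 [-11, 25]].
Its characteristic polynomial (trace, determinant of M give the coefficients) is
  p(λ) = det(λ I - M) = λ^2 - 51λ + 529.
For λ^2 - 51λ + 529 the discriminant is 485. It is nonnegative but not a perfect square, so the roots are real and irrational: λ = (51 ± sqrt(485))/2 ≈ 36.5114, 14.4886.
So the eigenvalues of A^T A are ≈ 14.4886, 36.5114 (all ≥ 0, as they must be for A^T A). The largest is λ_max = (51 + sqrt(485))/2 ≈ 36.5114, hence ||A||_2 = sqrt(λ_max) = sqrt((51 + sqrt(485))/2) ≈ 6.0425.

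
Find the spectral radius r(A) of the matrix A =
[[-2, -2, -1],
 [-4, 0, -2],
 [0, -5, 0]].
r(A) = (2 + sqrt(76))/2 ≈ 5.3589

The eigenvalues of A are the roots of its characteristic polynomial. With M = A (coefficients from the trace, the sum of principal 2x2 minors, and det A):
  p(λ) = det(λ I - M) = λ^3 + 2λ^2 - 18λ.
The constant term is 0, so λ = 0 is a root. Dividing out λ leaves p(λ) = λ(λ^2 + 2λ - 18). For λ^2 + 2λ - 18 the discriminant is 76. It is nonnegative but not a perfect square, so the roots are real and irrational: λ = (-2 ± sqrt(76))/2 ≈ 3.3589, -5.3589.
Thus the eigenvalues (to 4 decimals) are 3.3589 (modulus 3.3589); -5.3589 (modulus 5.3589); 0 (modulus 0). The spectral radius is the largest modulus: r(A) = (2 + sqrt(76))/2 ≈ 5.3589. (Cross-check: r(A) ≤ ||A||_2 ≈ 5.6479; equality holds whenever A is normal, though it can also hold for some non-normal A.)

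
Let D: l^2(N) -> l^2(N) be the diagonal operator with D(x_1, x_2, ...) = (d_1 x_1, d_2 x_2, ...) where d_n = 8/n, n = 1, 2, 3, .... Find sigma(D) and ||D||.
sigma(D) = {8/n : n ≥ 1} ∪ {0}; ||D|| = 8

A bounded diagonal operator on l^2 with diagonal entries d_n has spectrum equal to the closure of {d_n : n ≥ 1}: every d_n is an eigenvalue (with eigenvector e_n), so {d_n} ⊂ sigma(D); the spectrum is closed, so its closure is too; and for lambda not in the closure, (D - lambda I) has bounded inverse (the diagonal entries 1/(d_n - lambda) are bounded). For our sequence d_n = 8/n, n = 1, 2, 3, ...:
  - {d_n} = {8/n : n ≥ 1}; the only limit point is 0
  - closure = {8/n : n ≥ 1} ∪ {0}
For the norm: a diagonal operator has ||D|| = sup_n |d_n|. Here d_n = 8/n is positive and decreasing, so sup_n |d_n| = d_1 = 8. So ||D|| = 8.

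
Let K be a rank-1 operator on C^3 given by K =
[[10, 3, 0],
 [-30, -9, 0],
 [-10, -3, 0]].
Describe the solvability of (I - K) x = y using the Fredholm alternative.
(I - K) is singular (det(I - K) = 0, i.e. 1 ∈ sigma(K)). (I - K) x = y is solvable iff y ⊥ ker((I - K)^*) = span{(10, 3, 0)}, i.e. iff 10y_1 + 3y_2 = 0. When solvable, the solutions are x = y + c·(1, -3, -1), c arbitrary (ker(I - K) = span{(1, -3, -1)}, dimension 1).

K has rank 1, so it is an outer product K = u v^T: every row of K is a multiple of one row vector. Reading off the entries, u = (1, -3, -1) and v = (10, 3, 0) (row i of K equals u_i·v^T). A rank-one matrix u v^T satisfies K u = u (v·u) and kills the (2)-dimensional subspace v^⊥, so its characteristic polynomial is lambda^2 (lambda - v·u) with v·u = tr K = 1. Hence the eigenvalues of I - K are 1 (multiplicity 2) and 1 - (1) = 0, so det(I - K) = 0. (Direct check: I - K =
[[-9, -3, 0],
 [30, 10, 0],
 [10, 3, 1]]
has determinant 0.) So 1 is an eigenvalue of K and (I - K) is not invertible. The finite-dimensional Fredholm alternative says: either (I - K) is invertible, or ker(I - K) ≠ {0} and then range(I - K) = ker((I - K)^*)^⊥, with dim ker(I - K) = dim ker((I - K)^*). We are in the second case, so we need both kernels. Kernel of I - K: (I - K) u = u - u (v·u) = u - u = 0, so ker(I - K) = span{u} = span{(1, -3, -1)} (it is exactly 1-dimensional because rank(I - K) = 2). Kernel of the adjoint: K is real, so (I - K)^* = I - K^T = I - v u^T, and (I - v u^T) v = v - v (u·v) = 0; hence ker((I - K)^*) = span{v} = span{(10, 3, 0)}. Therefore (I - K) x = y is solvable iff <y, v> = 0, i.e. iff 10y_1 + 3y_2 = 0. When this holds, K y = u (v·y) = 0, so (I - K) y = y and x = y is a particular solution; the full solution set is the line x = y + c·u = y + c·(1, -3, -1), c ∈ C.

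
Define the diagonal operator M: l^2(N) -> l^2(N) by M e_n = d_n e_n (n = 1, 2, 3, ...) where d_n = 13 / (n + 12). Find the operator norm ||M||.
||M|| = 1 (attained at n = 1)

For M diagonal, ||M|| = sup_n |d_n| = sup_n 13/(n + 12). This is positive and strictly decreasing in n, so the supremum is attained at n = 1: d_1 = 13/(1 + 12) = 1. Hence ||M|| = 1.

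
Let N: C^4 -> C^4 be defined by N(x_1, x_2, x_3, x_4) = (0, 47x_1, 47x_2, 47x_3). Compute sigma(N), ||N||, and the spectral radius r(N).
sigma(N) = {0}; ||N|| = 47; r(N) = 0. (N is nilpotent with N^4 = 0.)

On C^4, N is a strictly lower-triangular matrix with 47 on the subdiagonal and zeros elsewhere, so its characteristic polynomial is lambda^4 and every eigenvalue is 0: sigma(N) = {0}. For the operator norm, N e_i = 47e_{i+1} for i = 1, ..., 3 and N e_4 = 0, so the singular values of N are 47 (with multiplicity 3) and 0; hence ||N|| = 47. The spectral radius r(N) = max|lambda| = 0. Note ||N|| > r(N) — characteristic of non-normal nilpotent operators. Indeed N^4 = 0.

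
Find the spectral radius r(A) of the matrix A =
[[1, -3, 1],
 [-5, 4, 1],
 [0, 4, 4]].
r(A) ≈ 6.7872

The eigenvalues of A are the roots of its characteristic polynomial. With M = A (coefficients from the trace, the sum of principal 2x2 minors, and det A):
  p(λ) = det(λ I - M) = λ^3 - 9λ^2 + 5λ + 68.
No integer candidate from the rational root theorem (±divisors of 68) is a root, so the roots are irrational. The cubic discriminant is Δ = 19885 > 0, so there are three distinct real roots. p(-3) = -55 and p(-2) = 14 have opposite signs, so a root lies in (-3, -2); Newton's method refines it to λ ≈ -2.2467. p(4) = 8 and p(5) = -7 have opposite signs, so a root lies in (4, 5); Newton's method refines it to λ ≈ 4.4595. p(6) = -10 and p(7) = 5 have opposite signs, so a root lies in (6, 7); Newton's method refines it to λ ≈ 6.7872. Check (Vieta): the three roots sum to 9, matching tr M = 9.
Thus the eigenvalues (to 4 decimals) are -2.2467 (modulus 2.2467); 4.4595 (modulus 4.4595); 6.7872 (modulus 6.7872). The spectral radius is the largest modulus: r(A) ≈ 6.7872. (Cross-check: r(A) ≤ ||A||_2 ≈ 7.9688; equality holds whenever A is normal, though it can also hold for some non-normal A.)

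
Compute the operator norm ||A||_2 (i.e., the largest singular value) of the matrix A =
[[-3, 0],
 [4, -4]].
||A||_2 = sqrt((41 + sqrt(1105))/2) ≈ 6.0927 (= sqrt(largest eigenvalue of A^T A))

||A||_2 = sigma_max(A) = sqrt(lambda_max(A^T A)). Form the symmetric matrix M = A^T A =
[[25, -16],
 [-16, 16]].
Its characteristic polynomial (trace, determinant of M give the coefficients) is
  p(λ) = det(λ I - M) = λ^2 - 41λ + 144.
For λ^2 - 41λ + 144 the discriminant is 1105. It is nonnegative but not a perfect square, so the roots are real and irrational: λ = (41 ± sqrt(1105))/2 ≈ 37.1208, 3.8792.
So the eigenvalues of A^T A are ≈ 3.8792, 37.1208 (all ≥ 0, as they must be for A^T A). The largest is λ_max = (41 + sqrt(1105))/2 ≈ 37.1208, hence ||A||_2 = sqrt(λ_max) = sqrt((41 + sqrt(1105))/2) ≈ 6.0927.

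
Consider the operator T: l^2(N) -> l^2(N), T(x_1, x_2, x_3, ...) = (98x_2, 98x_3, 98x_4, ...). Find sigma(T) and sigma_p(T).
sigma(T) = closed disk {z in C : |z| ≤ 98}; sigma_p(T) = open disk {z in C : |z| < 98}

Note T = 98·V where V is the unit left shift (V x)_k = x_{k+1}; so sigma(T) = 98·sigma(V) and ||T|| = 98||V||. ||T x||^2 = 9604sum_{k≥2} |x_k|^2 ≤ 9604||x||^2, with equality on {x : x_1 = 0}, so ||T|| = 98. For any lambda with |lambda| < 98, set r = lambda/98 (|r| < 1); the vector x = (1, r, r^2, ...) is in l^2 and satisfies T x = 98(r, r^2, ...) = lambda x, so lambda is an eigenvalue. On the boundary |lambda| = 98 the geometric series diverges, so no l^2 eigenvector exists, but these lambda lie in the approximate point spectrum. Hence sigma(T) is the closed disk of radius 98 and sigma_p(T) is the open disk.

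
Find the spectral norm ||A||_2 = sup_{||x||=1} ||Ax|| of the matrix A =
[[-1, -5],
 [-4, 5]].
||A||_2 = sqrt((67 + sqrt(1989))/2) ≈ 7.4699 (= sqrt(largest eigenvalue of A^T A))

||A||_2 = sigma_max(A) = sqrt(lambda_max(A^T A)). Form the symmetric matrix M = A^T A =
[[17, -15],
 [-15, 50]].
Its characteristic polynomial (trace, determinant of M give the coefficients) is
  p(λ) = det(λ I - M) = λ^2 - 67λ + 625.
For λ^2 - 67λ + 625 the discriminant is 1989. It is nonnegative but not a perfect square, so the roots are real and irrational: λ = (67 ± sqrt(1989))/2 ≈ 55.7991, 11.2009.
So the eigenvalues of A^T A are ≈ 11.2009, 55.7991 (all ≥ 0, as they must be for A^T A). The largest is λ_max = (67 + sqrt(1989))/2 ≈ 55.7991, hence ||A||_2 = sqrt(λ_max) = sqrt((67 + sqrt(1989))/2) ≈ 7.4699.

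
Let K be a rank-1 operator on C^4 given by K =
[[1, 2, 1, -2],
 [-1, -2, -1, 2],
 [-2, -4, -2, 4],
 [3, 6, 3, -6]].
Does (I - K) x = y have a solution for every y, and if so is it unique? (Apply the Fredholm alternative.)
(I - K) is invertible (det(I - K) = 10 ≠ 0), so for every y in C^4 the equation (I - K) x = y has a unique solution.

K has rank 1, so it is an outer product K = u v^T: every row of K is a multiple of one row vector. Reading off the entries, u = (-1, 1, 2, -3) and v = (-1, -2, -1, 2) (row i of K equals u_i·v^T). A rank-one matrix u v^T satisfies K u = u (v·u) and kills the (3)-dimensional subspace v^⊥, so its characteristic polynomial is lambda^3 (lambda - v·u) with v·u = tr K = -9. Hence the eigenvalues of I - K are 1 (multiplicity 3) and 1 - (-9) = 10, so det(I - K) = 10. (Direct check: I - K =
[[0, -2, -1, 2],
 [1, 3, 1, -2],
 [2, 4, 3, -4],
 [-3, -6, -3, 7]]
has determinant 10.) The finite-dimensional Fredholm alternative says: either (I - K) is invertible, or ker(I - K) ≠ {0} and then range(I - K) = ker((I - K)^*)^⊥, with dim ker(I - K) = dim ker((I - K)^*). Since det(I - K) ≠ 0, 1 is not an eigenvalue of K and ker(I - K) = {0}, so we are in the first case: for every y there is a unique x = (I - K)^(-1) y. Explicitly, by the Sherman–Morrison formula, (I - u v^T)^(-1) = I + u v^T/(1 - v·u), i.e. (I - K)^(-1) = I + K/(10).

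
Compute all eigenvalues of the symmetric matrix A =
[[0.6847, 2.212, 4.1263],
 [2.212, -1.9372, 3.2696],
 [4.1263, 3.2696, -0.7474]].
sigma(A) ≈ {-5, -3, 6}

A is real symmetric, so its spectrum consists of real eigenvalues. Expanding the characteristic polynomial of the displayed matrix gives
  det(λ I - A) = p(λ) = λ^3 + (2)λ^2 + (-33)λ + (-89.9979).
Solving p(λ) = 0 yields eigenvalues ≈ -5, -3, 6. (A is shown rounded to 4 decimals, so these recover the underlying integer eigenvalues to within that precision.)
Verification: the trace of A = -2 equals the sum of eigenvalues -2, and det(A) ≈ 89.9979 matches the eigenvalue product 90.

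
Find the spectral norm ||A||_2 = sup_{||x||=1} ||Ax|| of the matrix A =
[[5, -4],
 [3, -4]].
||A||_2 = sqrt((66 + sqrt(4100))/2) ≈ 8.0632 (= sqrt(largest eigenvalue of A^T A))

||A||_2 = sigma_max(A) = sqrt(lambda_max(A^T A)). Form the symmetric matrix M = A^T A =
[[34, -32],
 [-32, 32]].
Its characteristic polynomial (trace, determinant of M give the coefficients) is
  p(λ) = det(λ I - M) = λ^2 - 66λ + 64.
For λ^2 - 66λ + 64 the discriminant is 4100. It is nonnegative but not a perfect square, so the roots are real and irrational: λ = (66 ± sqrt(4100))/2 ≈ 65.0156, 0.9844.
So the eigenvalues of A^T A are ≈ 0.9844, 65.0156 (all ≥ 0, as they must be for A^T A). The largest is λ_max = (66 + sqrt(4100))/2 ≈ 65.0156, hence ||A||_2 = sqrt(λ_max) = sqrt((66 + sqrt(4100))/2) ≈ 8.0632.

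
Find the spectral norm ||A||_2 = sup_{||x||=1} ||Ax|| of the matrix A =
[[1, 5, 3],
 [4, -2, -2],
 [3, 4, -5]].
||A||_2 ≈ 7.5167 (= sqrt(largest eigenvalue of A^T A))

||A||_2 = sigma_max(A) = sqrt(lambda_max(A^T A)). Form the symmetric matrix M = A^T A =
[[26, 9, -20],
 [9, 45, -1],
 [-20, -1, 38]].
Its characteristic polynomial (trace, sum of principal 2x2 minors, determinant of M give the coefficients) is
  p(λ) = det(λ I - M) = λ^3 - 109λ^2 + 3386λ - 23716.
No integer candidate from the rational root theorem (±divisors of 23716) is a root, so the roots are irrational. The cubic discriminant is Δ = 449228596 > 0, so there are three distinct real roots. p(9) = -1342 and p(10) = 244 have opposite signs, so a root lies in (9, 10); Newton's method refines it to λ ≈ 9.8393. p(42) = 308 and p(43) = -152 have opposite signs, so a root lies in (42, 43); Newton's method refines it to λ ≈ 42.6605. p(56) = -308 and p(57) = 338 have opposite signs, so a root lies in (56, 57); Newton's method refines it to λ ≈ 56.5002. Check (Vieta): the three roots sum to 109, matching tr M = 109.
So the eigenvalues of A^T A are ≈ 9.8393, 42.6605, 56.5002 (all ≥ 0, as they must be for A^T A). The largest is λ_max ≈ 56.5002, hence ||A||_2 = sqrt(λ_max) ≈ 7.5167.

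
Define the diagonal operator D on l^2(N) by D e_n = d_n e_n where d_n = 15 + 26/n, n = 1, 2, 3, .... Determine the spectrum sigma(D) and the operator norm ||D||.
sigma(D) = {15 + 26/n : n ≥ 1} ∪ {15}; ||D|| = 41

A bounded diagonal operator on l^2 with diagonal entries d_n has spectrum equal to the closure of {d_n : n ≥ 1}: every d_n is an eigenvalue (with eigenvector e_n), so {d_n} ⊂ sigma(D); the spectrum is closed, so its closure is too; and for lambda not in the closure, (D - lambda I) has bounded inverse (the diagonal entries 1/(d_n - lambda) are bounded). For our sequence d_n = 15 + 26/n, n = 1, 2, 3, ...:
  - {d_n} = {15 + 26/n : n ≥ 1}; the only limit point is 15
  - closure = {15 + 26/n : n ≥ 1} ∪ {15}
For the norm: a diagonal operator has ||D|| = sup_n |d_n|. Here d_n = 15 + 26/n is positive and decreasing, so sup_n |d_n| = d_1 = 15 + 26 = 41. So ||D|| = 41.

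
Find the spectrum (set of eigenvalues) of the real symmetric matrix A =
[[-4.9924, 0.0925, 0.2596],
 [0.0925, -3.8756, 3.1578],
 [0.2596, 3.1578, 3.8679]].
sigma(A) ≈ {-5, 5} (-5 with multiplicity 2)

A is real symmetric, so its spectrum consists of real eigenvalues. Expanding the characteristic polynomial of the displayed matrix gives
  det(λ I - A) = p(λ) = λ^3 + (5)λ^2 + (-25)λ + (-125).
Solving p(λ) = 0 yields eigenvalues ≈ -5, -5, 5. (A is shown rounded to 4 decimals, so these recover the underlying integer eigenvalues to within that precision.)
Verification: the trace of A = -5 equals the sum of eigenvalues -5, and det(A) ≈ 125.0007 matches the eigenvalue product 125.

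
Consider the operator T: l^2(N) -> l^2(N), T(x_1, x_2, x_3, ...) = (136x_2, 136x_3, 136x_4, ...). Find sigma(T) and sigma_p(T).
sigma(T) = closed disk {z in C : |z| ≤ 136}; sigma_p(T) = open disk {z in C : |z| < 136}

Note T = 136·V where V is the unit left shift (V x)_k = x_{k+1}; so sigma(T) = 136·sigma(V) and ||T|| = 136||V||. ||T x||^2 = 18496sum_{k≥2} |x_k|^2 ≤ 18496||x||^2, with equality on {x : x_1 = 0}, so ||T|| = 136. For any lambda with |lambda| < 136, set r = lambda/136 (|r| < 1); the vector x = (1, r, r^2, ...) is in l^2 and satisfies T x = 136(r, r^2, ...) = lambda x, so lambda is an eigenvalue. On the boundary |lambda| = 136 the geometric series diverges, so no l^2 eigenvector exists, but these lambda lie in the approximate point spectrum. Hence sigma(T) is the closed disk of radius 136 and sigma_p(T) is the open disk.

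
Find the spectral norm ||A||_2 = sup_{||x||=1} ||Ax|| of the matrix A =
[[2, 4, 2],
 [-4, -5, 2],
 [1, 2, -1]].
||A||_2 ≈ 8.1221 (= sqrt(largest eigenvalue of A^T A))

||A||_2 = sigma_max(A) = sqrt(lambda_max(A^T A)). Form the symmetric matrix M = A^T A =
[[21, 30, -5],
 [30, 45, -4],
 [-5, -4, 9]].
Its characteristic polynomial (trace, sum of principal 2x2 minors, determinant of M give the coefficients) is
  p(λ) = det(λ I - M) = λ^3 - 75λ^2 + 598λ - 144.
No integer candidate from the rational root theorem (±divisors of 144) is a root, so the roots are irrational. The cubic discriminant is Δ = 1028825060 > 0, so there are three distinct real roots. p(0) = -144 and p(1) = 380 have opposite signs, so a root lies in (0, 1); Newton's method refines it to λ ≈ 0.2485. p(8) = 352 and p(9) = -108 have opposite signs, so a root lies in (8, 9); Newton's method refines it to λ ≈ 8.7834. p(65) = -3524 and p(66) = 120 have opposite signs, so a root lies in (65, 66); Newton's method refines it to λ ≈ 65.9681. Check (Vieta): the three roots sum to 75, matching tr M = 75.
So the eigenvalues of A^T A are ≈ 0.2485, 8.7834, 65.9681 (all ≥ 0, as they must be for A^T A). The largest is λ_max ≈ 65.9681, hence ||A||_2 = sqrt(λ_max) ≈ 8.1221.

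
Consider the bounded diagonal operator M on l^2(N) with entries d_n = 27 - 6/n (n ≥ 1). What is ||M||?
||M|| = 27

For a diagonal operator on l^2 with entries d_n, ||M|| = sup_n |d_n|. Here d_1 = 21, d_2 = 24, ..., and d_n = 27 - 6/n increases monotonically toward 27. All terms lie in [21, 27), so |d_n| = d_n and the supremum is the limit 27, which is not attained by any individual d_n. Hence ||M|| = 27.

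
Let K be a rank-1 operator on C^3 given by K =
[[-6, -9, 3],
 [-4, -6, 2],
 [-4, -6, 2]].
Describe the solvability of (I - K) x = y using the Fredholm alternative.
(I - K) is invertible (det(I - K) = 11 ≠ 0), so for every y in C^3 the equation (I - K) x = y has a unique solution.

K has rank 1, so it is an outer product K = u v^T: every row of K is a multiple of one row vector. Reading off the entries, u = (3, 2, 2) and v = (-2, -3, 1) (row i of K equals u_i·v^T). A rank-one matrix u v^T satisfies K u = u (v·u) and kills the (2)-dimensional subspace v^⊥, so its characteristic polynomial is lambda^2 (lambda - v·u) with v·u = tr K = -10. Hence the eigenvalues of I - K are 1 (multiplicity 2) and 1 - (-10) = 11, so det(I - K) = 11. (Direct check: I - K =
[[7, 9, -3],
 [4, 7, -2],
 [4, 6, -1]]
has determinant 11.) The finite-dimensional Fredholm alternative says: either (I - K) is invertible, or ker(I - K) ≠ {0} and then range(I - K) = ker((I - K)^*)^⊥, with dim ker(I - K) = dim ker((I - K)^*). Since det(I - K) ≠ 0, 1 is not an eigenvalue of K and ker(I - K) = {0}, so we are in the first case: for every y there is a unique x = (I - K)^(-1) y. Explicitly, by the Sherman–Morrison formula, (I - u v^T)^(-1) = I + u v^T/(1 - v·u), i.e. (I - K)^(-1) = I + K/(11).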